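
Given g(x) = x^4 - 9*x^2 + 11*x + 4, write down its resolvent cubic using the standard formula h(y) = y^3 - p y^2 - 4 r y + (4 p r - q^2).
h(y) = y^3 + 9*y^2 - 16*y - 265

Identify coefficients: p = -9, q = 11, r = 4.
Plug into h(y) = y^3 - p y^2 - 4 r y + (4 p r - q^2):
  h(y) = y^3 - (-9) y^2 - 4*(4) y + (4*(-9)*(4) - (11)^2)
       = y^3 + (9) y^2 + (-16) y + (-265).
Simplifying: h(y) = y^3 + 9*y^2 - 16*y - 265.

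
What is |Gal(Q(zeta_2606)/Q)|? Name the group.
|Gal(Q(zeta_2606)/Q)| = phi(2606) = 1302; group ≅ (Z/2606Z)^* ≅ Z/1302Z

The n-th cyclotomic polynomial Φ_2606(x) is the minimal polynomial of zeta_2606 over Q and has degree phi(2606) = 1302. So Q(zeta_2606) is a degree-1302 Galois extension with Galois group (Z/2606Z)^*. By CRT, (Z/2606Z)^* ≅ (Z/2Z)^* × (Z/1303Z)^*. Each prime-power unit group is (Z/2Z)^* ≅ trivial group (order 1); (Z/1303Z)^* ≅ Z/1302Z. Hence Gal(Q(zeta_2606)/Q) ≅ Z/1302Z.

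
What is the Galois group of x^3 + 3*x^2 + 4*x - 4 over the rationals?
Gal(K/Q) = S_3 (symmetric group of order 6)

Compute the discriminant of x^3 + (3)*x^2 + (4)*x + (-4): Δ = -976. Since Δ is not a rational square, the Galois group is not contained in A_3; it must be the full S_3 (irreducibility of the cubic rules out anything smaller).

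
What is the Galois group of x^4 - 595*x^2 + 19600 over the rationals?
Gal(K/Q) = Z/2Z (cyclic of order 2)

f factors as (x^2 - 35)(x^2 - 560), so the splitting field is K = Q(sqrt(35), sqrt(560)). The squarefree part of 35 is 35 and the squarefree part of 560 is also 35, so sqrt(35) and sqrt(560) are both rational multiples of sqrt(35). Hence Q(sqrt(35)) = Q(sqrt(560)) = Q(sqrt(35)), and the splitting field collapses to a single degree-2 extension with Galois group Z/2Z.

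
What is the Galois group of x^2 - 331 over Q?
Gal(K/Q) = Z/2Z (cyclic of order 2)

x^2 - 331 is irreducible over Q since 331 is not a rational square. The splitting field Q(sqrt(331)) has degree 2 over Q, and its unique nontrivial automorphism is sqrt(331) ↦ -sqrt(331). Hence Gal(Q(sqrt(331))/Q) = Z/2Z.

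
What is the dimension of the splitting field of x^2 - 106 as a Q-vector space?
[K:Q] = 2

The polynomial x^2 - 106 is irreducible over Q since 106 is not a perfect square. Its splitting field is Q(sqrt(106)), which has degree 2 over Q.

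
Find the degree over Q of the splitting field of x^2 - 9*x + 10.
[K:Q] = 2

The discriminant of x^2 + (-9)*x + (10) is b^2 - 4c = 81 - (40) = 41. Since 41 is not a perfect square in Q, the polynomial is irreducible over Q. Its two roots generate a degree-2 extension, so [K:Q] = 2.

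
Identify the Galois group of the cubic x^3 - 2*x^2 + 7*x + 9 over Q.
Gal(K/Q) = S_3 (symmetric group of order 6)

Compute the discriminant of x^3 + (-2)*x^2 + (7)*x + (9): Δ = -5343. Since Δ is not a rational square, the Galois group is not contained in A_3; it must be the full S_3 (irreducibility of the cubic rules out anything smaller).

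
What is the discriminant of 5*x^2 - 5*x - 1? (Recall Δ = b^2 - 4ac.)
Δ = 45

For a quadratic a x^2 + b x + c the discriminant is Δ = b^2 - 4ac = (-5)^2 - 4*(5)*(-1) = 25 - (-20) = 45.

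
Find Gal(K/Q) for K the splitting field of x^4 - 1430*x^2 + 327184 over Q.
Gal(K/Q) = Z/2Z (cyclic of order 2)

f factors as (x^2 - 286)(x^2 - 1144), so the splitting field is K = Q(sqrt(286), sqrt(1144)). The squarefree part of 286 is 286 and the squarefree part of 1144 is also 286, so sqrt(286) and sqrt(1144) are both rational multiples of sqrt(286). Hence Q(sqrt(286)) = Q(sqrt(1144)) = Q(sqrt(286)), and the splitting field collapses to a single degree-2 extension with Galois group Z/2Z.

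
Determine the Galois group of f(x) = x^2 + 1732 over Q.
Gal(K/Q) = Z/2Z (cyclic of order 2)

x^2 + 1732 is irreducible over Q since -1732 is not a rational square. The splitting field Q(sqrt(-1732)) has degree 2 over Q, and its unique nontrivial automorphism is sqrt(-1732) ↦ -sqrt(-1732). Hence Gal(Q(sqrt(-1732))/Q) = Z/2Z.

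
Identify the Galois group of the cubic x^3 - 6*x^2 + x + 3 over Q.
Gal(K/Q) = S_3 (symmetric group of order 6)

Compute the discriminant of x^3 + (-6)*x^2 + (1)*x + (3): Δ = 2057. Since Δ is not a rational square, the Galois group is not contained in A_3; it must be the full S_3 (irreducibility of the cubic rules out anything smaller).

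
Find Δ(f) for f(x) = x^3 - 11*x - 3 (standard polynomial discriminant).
Δ = 5081

For a depressed cubic x^3 + p x + q the discriminant is Δ = -4 p^3 - 27 q^2 = -4*(-11)^3 - 27*(-3)^2 = 5324 - 243 = 5081.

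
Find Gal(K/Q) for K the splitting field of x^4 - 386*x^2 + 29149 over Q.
Gal(K/Q) = V_4 (Klein four-group, Z/2Z × Z/2Z)

f factors as (x^2 - 283)(x^2 - 103), so the splitting field is K = Q(sqrt(283), sqrt(103)). The elements 283, 103, 29149 are all non-squares in Q, so sqrt(283) and sqrt(103) generate independent quadratic extensions. Thus [K:Q] = 4 and Gal(K/Q) is generated by the two order-2 automorphisms sqrt(283) ↦ -sqrt(283) and sqrt(103) ↦ -sqrt(103), giving V_4.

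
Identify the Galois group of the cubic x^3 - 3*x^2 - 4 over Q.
Gal(K/Q) = S_3 (symmetric group of order 6)

Compute the discriminant of x^3 + (-3)*x^2 + (0)*x + (-4): Δ = -864. Since Δ is not a rational square, the Galois group is not contained in A_3; it must be the full S_3 (irreducibility of the cubic rules out anything smaller).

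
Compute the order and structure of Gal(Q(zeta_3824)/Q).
|Gal(Q(zeta_3824)/Q)| = phi(3824) = 1904; group ≅ (Z/3824Z)^* ≅ Z/2Z × Z/4Z × Z/238Z

The n-th cyclotomic polynomial Φ_3824(x) is the minimal polynomial of zeta_3824 over Q and has degree phi(3824) = 1904. So Q(zeta_3824) is a degree-1904 Galois extension with Galois group (Z/3824Z)^*. By CRT, (Z/3824Z)^* ≅ (Z/16Z)^* × (Z/239Z)^*. Each prime-power unit group is (Z/16Z)^* ≅ Z/2Z × Z/4Z; (Z/239Z)^* ≅ Z/238Z. Hence Gal(Q(zeta_3824)/Q) ≅ Z/2Z × Z/4Z × Z/238Z.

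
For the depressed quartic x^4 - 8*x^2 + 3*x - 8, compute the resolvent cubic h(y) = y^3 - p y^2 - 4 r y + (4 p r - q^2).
h(y) = y^3 + 8*y^2 + 32*y + 247

Identify coefficients: p = -8, q = 3, r = -8.
Plug into h(y) = y^3 - p y^2 - 4 r y + (4 p r - q^2):
  h(y) = y^3 - (-8) y^2 - 4*(-8) y + (4*(-8)*(-8) - (3)^2)
       = y^3 + (8) y^2 + (32) y + (247).
Simplifying: h(y) = y^3 + 8*y^2 + 32*y + 247.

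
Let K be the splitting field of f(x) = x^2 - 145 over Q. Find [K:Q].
[K:Q] = 2

The polynomial x^2 - 145 is irreducible over Q since 145 is not a perfect square. Its splitting field is Q(sqrt(145)), which has degree 2 over Q.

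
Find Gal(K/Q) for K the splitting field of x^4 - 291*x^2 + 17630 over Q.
Gal(K/Q) = V_4 (Klein four-group, Z/2Z × Z/2Z)

f factors as (x^2 - 86)(x^2 - 205), so the splitting field is K = Q(sqrt(86), sqrt(205)). The elements 86, 205, 17630 are all non-squares in Q, so sqrt(86) and sqrt(205) generate independent quadratic extensions. Thus [K:Q] = 4 and Gal(K/Q) is generated by the two order-2 automorphisms sqrt(86) ↦ -sqrt(86) and sqrt(205) ↦ -sqrt(205), giving V_4.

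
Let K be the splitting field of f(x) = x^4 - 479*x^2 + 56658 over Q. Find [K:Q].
[K:Q] = 4

f factors as (x^2 - 213)(x^2 - 266); the splitting field is K = Q(sqrt(213), sqrt(266)). Since 213, 266, and 56658 are all non-squares in Q, the three subfields Q(sqrt(213)), Q(sqrt(266)), Q(sqrt(56658)) are distinct degree-2 extensions, so [K:Q] = 4 (Klein four Galois group).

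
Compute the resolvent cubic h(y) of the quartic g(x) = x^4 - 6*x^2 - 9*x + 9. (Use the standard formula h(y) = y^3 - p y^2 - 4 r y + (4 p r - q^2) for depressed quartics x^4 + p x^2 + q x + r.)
h(y) = y^3 + 6*y^2 - 36*y - 297

Identify coefficients: p = -6, q = -9, r = 9.
Plug into h(y) = y^3 - p y^2 - 4 r y + (4 p r - q^2):
  h(y) = y^3 - (-6) y^2 - 4*(9) y + (4*(-6)*(9) - (-9)^2)
       = y^3 + (6) y^2 + (-36) y + (-297).
Simplifying: h(y) = y^3 + 6*y^2 - 36*y - 297.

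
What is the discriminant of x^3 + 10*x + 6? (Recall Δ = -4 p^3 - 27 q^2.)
Δ = -4972

For a depressed cubic x^3 + p x + q the discriminant is Δ = -4 p^3 - 27 q^2 = -4*(10)^3 - 27*(6)^2 = -4000 - 972 = -4972.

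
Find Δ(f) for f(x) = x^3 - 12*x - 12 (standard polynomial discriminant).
Δ = 3024

For a depressed cubic x^3 + p x + q the discriminant is Δ = -4 p^3 - 27 q^2 = -4*(-12)^3 - 27*(-12)^2 = 6912 - 3888 = 3024.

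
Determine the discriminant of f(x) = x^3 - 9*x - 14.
Δ = -2376

For a depressed cubic x^3 + p x + q the discriminant is Δ = -4 p^3 - 27 q^2 = -4*(-9)^3 - 27*(-14)^2 = 2916 - 5292 = -2376.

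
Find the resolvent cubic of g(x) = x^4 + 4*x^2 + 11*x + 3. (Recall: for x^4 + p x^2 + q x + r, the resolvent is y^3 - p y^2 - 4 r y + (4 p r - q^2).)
h(y) = y^3 - 4*y^2 - 12*y - 73

Identify coefficients: p = 4, q = 11, r = 3.
Plug into h(y) = y^3 - p y^2 - 4 r y + (4 p r - q^2):
  h(y) = y^3 - (4) y^2 - 4*(3) y + (4*(4)*(3) - (11)^2)
       = y^3 + (-4) y^2 + (-12) y + (-73).
Simplifying: h(y) = y^3 - 4*y^2 - 12*y - 73.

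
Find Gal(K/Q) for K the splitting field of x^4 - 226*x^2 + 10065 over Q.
Gal(K/Q) = V_4 (Klein four-group, Z/2Z × Z/2Z)

f factors as (x^2 - 165)(x^2 - 61), so the splitting field is K = Q(sqrt(165), sqrt(61)). The elements 165, 61, 10065 are all non-squares in Q, so sqrt(165) and sqrt(61) generate independent quadratic extensions. Thus [K:Q] = 4 and Gal(K/Q) is generated by the two order-2 automorphisms sqrt(165) ↦ -sqrt(165) and sqrt(61) ↦ -sqrt(61), giving V_4.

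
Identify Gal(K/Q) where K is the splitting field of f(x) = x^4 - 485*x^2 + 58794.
Gal(K/Q) = V_4 (Klein four-group, Z/2Z × Z/2Z)

f factors as (x^2 - 246)(x^2 - 239), so the splitting field is K = Q(sqrt(246), sqrt(239)). The elements 246, 239, 58794 are all non-squares in Q, so sqrt(246) and sqrt(239) generate independent quadratic extensions. Thus [K:Q] = 4 and Gal(K/Q) is generated by the two order-2 automorphisms sqrt(246) ↦ -sqrt(246) and sqrt(239) ↦ -sqrt(239), giving V_4.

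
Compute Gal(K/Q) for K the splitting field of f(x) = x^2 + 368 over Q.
Gal(K/Q) = Z/2Z (cyclic of order 2)

x^2 + 368 is irreducible over Q since -368 is not a rational square. The splitting field Q(sqrt(-368)) has degree 2 over Q, and its unique nontrivial automorphism is sqrt(-368) ↦ -sqrt(-368). Hence Gal(Q(sqrt(-368))/Q) = Z/2Z.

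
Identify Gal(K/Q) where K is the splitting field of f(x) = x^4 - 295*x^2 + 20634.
Gal(K/Q) = V_4 (Klein four-group, Z/2Z × Z/2Z)

f factors as (x^2 - 114)(x^2 - 181), so the splitting field is K = Q(sqrt(114), sqrt(181)). The elements 114, 181, 20634 are all non-squares in Q, so sqrt(114) and sqrt(181) generate independent quadratic extensions. Thus [K:Q] = 4 and Gal(K/Q) is generated by the two order-2 automorphisms sqrt(114) ↦ -sqrt(114) and sqrt(181) ↦ -sqrt(181), giving V_4.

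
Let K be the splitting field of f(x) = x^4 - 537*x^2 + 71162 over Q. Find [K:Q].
[K:Q] = 4

f factors as (x^2 - 238)(x^2 - 299); the splitting field is K = Q(sqrt(238), sqrt(299)). Since 238, 299, and 71162 are all non-squares in Q, the three subfields Q(sqrt(238)), Q(sqrt(299)), Q(sqrt(71162)) are distinct degree-2 extensions, so [K:Q] = 4 (Klein four Galois group).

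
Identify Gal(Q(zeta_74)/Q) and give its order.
|Gal(Q(zeta_74)/Q)| = phi(74) = 36; group ≅ (Z/74Z)^* ≅ Z/36Z

The n-th cyclotomic polynomial Φ_74(x) is the minimal polynomial of zeta_74 over Q and has degree phi(74) = 36. So Q(zeta_74) is a degree-36 Galois extension with Galois group (Z/74Z)^*. By CRT, (Z/74Z)^* ≅ (Z/2Z)^* × (Z/37Z)^*. Each prime-power unit group is (Z/2Z)^* ≅ trivial group (order 1); (Z/37Z)^* ≅ Z/36Z. Hence Gal(Q(zeta_74)/Q) ≅ Z/36Z.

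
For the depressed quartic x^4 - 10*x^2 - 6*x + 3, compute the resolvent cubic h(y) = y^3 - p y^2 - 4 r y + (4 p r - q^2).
h(y) = y^3 + 10*y^2 - 12*y - 156

Identify coefficients: p = -10, q = -6, r = 3.
Plug into h(y) = y^3 - p y^2 - 4 r y + (4 p r - q^2):
  h(y) = y^3 - (-10) y^2 - 4*(3) y + (4*(-10)*(3) - (-6)^2)
       = y^3 + (10) y^2 + (-12) y + (-156).
Simplifying: h(y) = y^3 + 10*y^2 - 12*y - 156.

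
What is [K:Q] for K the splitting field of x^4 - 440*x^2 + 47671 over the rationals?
[K:Q] = 4

f factors as (x^2 - 247)(x^2 - 193); the splitting field is K = Q(sqrt(247), sqrt(193)). Since 247, 193, and 47671 are all non-squares in Q, the three subfields Q(sqrt(247)), Q(sqrt(193)), Q(sqrt(47671)) are distinct degree-2 extensions, so [K:Q] = 4 (Klein four Galois group).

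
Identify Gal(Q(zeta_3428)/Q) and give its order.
|Gal(Q(zeta_3428)/Q)| = phi(3428) = 1712; group ≅ (Z/3428Z)^* ≅ Z/2Z × Z/856Z

The n-th cyclotomic polynomial Φ_3428(x) is the minimal polynomial of zeta_3428 over Q and has degree phi(3428) = 1712. So Q(zeta_3428) is a degree-1712 Galois extension with Galois group (Z/3428Z)^*. By CRT, (Z/3428Z)^* ≅ (Z/4Z)^* × (Z/857Z)^*. Each prime-power unit group is (Z/4Z)^* ≅ Z/2Z; (Z/857Z)^* ≅ Z/856Z. Hence Gal(Q(zeta_3428)/Q) ≅ Z/2Z × Z/856Z.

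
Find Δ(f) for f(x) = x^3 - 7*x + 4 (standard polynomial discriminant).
Δ = 940

For a depressed cubic x^3 + p x + q the discriminant is Δ = -4 p^3 - 27 q^2 = -4*(-7)^3 - 27*(4)^2 = 1372 - 432 = 940.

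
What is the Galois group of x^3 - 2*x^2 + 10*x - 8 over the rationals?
Gal(K/Q) = S_3 (symmetric group of order 6)

Compute the discriminant of x^3 + (-2)*x^2 + (10)*x + (-8): Δ = -2704. Since Δ is not a rational square, the Galois group is not contained in A_3; it must be the full S_3 (irreducibility of the cubic rules out anything smaller).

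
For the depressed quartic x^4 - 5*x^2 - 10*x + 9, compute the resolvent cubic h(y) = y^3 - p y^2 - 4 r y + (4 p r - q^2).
h(y) = y^3 + 5*y^2 - 36*y - 280

Identify coefficients: p = -5, q = -10, r = 9.
Plug into h(y) = y^3 - p y^2 - 4 r y + (4 p r - q^2):
  h(y) = y^3 - (-5) y^2 - 4*(9) y + (4*(-5)*(9) - (-10)^2)
       = y^3 + (5) y^2 + (-36) y + (-280).
Simplifying: h(y) = y^3 + 5*y^2 - 36*y - 280.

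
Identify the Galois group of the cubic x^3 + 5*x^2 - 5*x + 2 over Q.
Gal(K/Q) = S_3 (symmetric group of order 6)

Compute the discriminant of x^3 + (5)*x^2 + (-5)*x + (2): Δ = -883. Since Δ is not a rational square, the Galois group is not contained in A_3; it must be the full S_3 (irreducibility of the cubic rules out anything smaller).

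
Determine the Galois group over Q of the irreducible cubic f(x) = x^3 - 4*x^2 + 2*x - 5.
Gal(K/Q) = S_3 (symmetric group of order 6)

Compute the discriminant of x^3 + (-4)*x^2 + (2)*x + (-5): Δ = -1203. Since Δ is not a rational square, the Galois group is not contained in A_3; it must be the full S_3 (irreducibility of the cubic rules out anything smaller).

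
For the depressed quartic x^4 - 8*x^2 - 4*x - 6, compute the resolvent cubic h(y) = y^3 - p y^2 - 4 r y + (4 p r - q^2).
h(y) = y^3 + 8*y^2 + 24*y + 176

Identify coefficients: p = -8, q = -4, r = -6.
Plug into h(y) = y^3 - p y^2 - 4 r y + (4 p r - q^2):
  h(y) = y^3 - (-8) y^2 - 4*(-6) y + (4*(-8)*(-6) - (-4)^2)
       = y^3 + (8) y^2 + (24) y + (176).
Simplifying: h(y) = y^3 + 8*y^2 + 24*y + 176.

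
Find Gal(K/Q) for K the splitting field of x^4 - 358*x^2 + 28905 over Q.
Gal(K/Q) = V_4 (Klein four-group, Z/2Z × Z/2Z)

f factors as (x^2 - 123)(x^2 - 235), so the splitting field is K = Q(sqrt(123), sqrt(235)). The elements 123, 235, 28905 are all non-squares in Q, so sqrt(123) and sqrt(235) generate independent quadratic extensions. Thus [K:Q] = 4 and Gal(K/Q) is generated by the two order-2 automorphisms sqrt(123) ↦ -sqrt(123) and sqrt(235) ↦ -sqrt(235), giving V_4.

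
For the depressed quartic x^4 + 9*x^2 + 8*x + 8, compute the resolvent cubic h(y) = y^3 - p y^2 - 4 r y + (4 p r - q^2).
h(y) = y^3 - 9*y^2 - 32*y + 224

Identify coefficients: p = 9, q = 8, r = 8.
Plug into h(y) = y^3 - p y^2 - 4 r y + (4 p r - q^2):
  h(y) = y^3 - (9) y^2 - 4*(8) y + (4*(9)*(8) - (8)^2)
       = y^3 + (-9) y^2 + (-32) y + (224).
Simplifying: h(y) = y^3 - 9*y^2 - 32*y + 224.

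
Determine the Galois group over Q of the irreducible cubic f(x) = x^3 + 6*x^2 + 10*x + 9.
Gal(K/Q) = S_3 (symmetric group of order 6)

Compute the discriminant of x^3 + (6)*x^2 + (10)*x + (9): Δ = -643. Since Δ is not a rational square, the Galois group is not contained in A_3; it must be the full S_3 (irreducibility of the cubic rules out anything smaller).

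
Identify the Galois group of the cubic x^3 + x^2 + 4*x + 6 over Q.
Gal(K/Q) = S_3 (symmetric group of order 6)

Compute the discriminant of x^3 + (1)*x^2 + (4)*x + (6): Δ = -804. Since Δ is not a rational square, the Galois group is not contained in A_3; it must be the full S_3 (irreducibility of the cubic rules out anything smaller).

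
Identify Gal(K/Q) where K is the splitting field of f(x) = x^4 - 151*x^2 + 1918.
Gal(K/Q) = V_4 (Klein four-group, Z/2Z × Z/2Z)

f factors as (x^2 - 137)(x^2 - 14), so the splitting field is K = Q(sqrt(137), sqrt(14)). The elements 137, 14, 1918 are all non-squares in Q, so sqrt(137) and sqrt(14) generate independent quadratic extensions. Thus [K:Q] = 4 and Gal(K/Q) is generated by the two order-2 automorphisms sqrt(137) ↦ -sqrt(137) and sqrt(14) ↦ -sqrt(14), giving V_4.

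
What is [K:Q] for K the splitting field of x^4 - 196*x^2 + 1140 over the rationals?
[K:Q] = 4

f factors as (x^2 - 190)(x^2 - 6); the splitting field is K = Q(sqrt(190), sqrt(6)). Since 190, 6, and 1140 are all non-squares in Q, the three subfields Q(sqrt(190)), Q(sqrt(6)), Q(sqrt(1140)) are distinct degree-2 extensions, so [K:Q] = 4 (Klein four Galois group).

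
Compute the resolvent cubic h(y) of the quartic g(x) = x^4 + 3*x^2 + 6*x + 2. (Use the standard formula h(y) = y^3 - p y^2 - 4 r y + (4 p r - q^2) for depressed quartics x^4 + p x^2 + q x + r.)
h(y) = y^3 - 3*y^2 - 8*y - 12

Identify coefficients: p = 3, q = 6, r = 2.
Plug into h(y) = y^3 - p y^2 - 4 r y + (4 p r - q^2):
  h(y) = y^3 - (3) y^2 - 4*(2) y + (4*(3)*(2) - (6)^2)
       = y^3 + (-3) y^2 + (-8) y + (-12).
Simplifying: h(y) = y^3 - 3*y^2 - 8*y - 12.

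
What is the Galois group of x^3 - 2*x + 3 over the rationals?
Gal(K/Q) = S_3 (symmetric group of order 6)

Compute the discriminant of x^3 + (0)*x^2 + (-2)*x + (3): Δ = -211. Since Δ is not a rational square, the Galois group is not contained in A_3; it must be the full S_3 (irreducibility of the cubic rules out anything smaller).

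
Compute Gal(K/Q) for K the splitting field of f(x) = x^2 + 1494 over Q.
Gal(K/Q) = Z/2Z (cyclic of order 2)

x^2 + 1494 is irreducible over Q since -1494 is not a rational square. The splitting field Q(sqrt(-1494)) has degree 2 over Q, and its unique nontrivial automorphism is sqrt(-1494) ↦ -sqrt(-1494). Hence Gal(Q(sqrt(-1494))/Q) = Z/2Z.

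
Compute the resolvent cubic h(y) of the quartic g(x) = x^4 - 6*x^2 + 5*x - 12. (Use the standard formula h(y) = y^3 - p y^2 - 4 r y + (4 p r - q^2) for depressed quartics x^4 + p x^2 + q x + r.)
h(y) = y^3 + 6*y^2 + 48*y + 263

Identify coefficients: p = -6, q = 5, r = -12.
Plug into h(y) = y^3 - p y^2 - 4 r y + (4 p r - q^2):
  h(y) = y^3 - (-6) y^2 - 4*(-12) y + (4*(-6)*(-12) - (5)^2)
       = y^3 + (6) y^2 + (48) y + (263).
Simplifying: h(y) = y^3 + 6*y^2 + 48*y + 263.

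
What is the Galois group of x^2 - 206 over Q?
Gal(K/Q) = Z/2Z (cyclic of order 2)

x^2 - 206 is irreducible over Q since 206 is not a rational square. The splitting field Q(sqrt(206)) has degree 2 over Q, and its unique nontrivial automorphism is sqrt(206) ↦ -sqrt(206). Hence Gal(Q(sqrt(206))/Q) = Z/2Z.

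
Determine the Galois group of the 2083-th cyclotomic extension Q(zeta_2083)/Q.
|Gal(Q(zeta_2083)/Q)| = phi(2083) = 2082; group ≅ (Z/2083Z)^* ≅ Z/2082Z

The n-th cyclotomic polynomial Φ_2083(x) is the minimal polynomial of zeta_2083 over Q and has degree phi(2083) = 2082. So Q(zeta_2083) is a degree-2082 Galois extension with Galois group (Z/2083Z)^*. (Z/2083Z)^* is cyclic since 2083 is an odd prime power (or 4). Hence Gal(Q(zeta_2083)/Q) ≅ Z/2082Z.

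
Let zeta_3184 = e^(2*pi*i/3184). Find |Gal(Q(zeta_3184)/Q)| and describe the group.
|Gal(Q(zeta_3184)/Q)| = phi(3184) = 1584; group ≅ (Z/3184Z)^* ≅ Z/2Z × Z/4Z × Z/198Z

The n-th cyclotomic polynomial Φ_3184(x) is the minimal polynomial of zeta_3184 over Q and has degree phi(3184) = 1584. So Q(zeta_3184) is a degree-1584 Galois extension with Galois group (Z/3184Z)^*. By CRT, (Z/3184Z)^* ≅ (Z/16Z)^* × (Z/199Z)^*. Each prime-power unit group is (Z/16Z)^* ≅ Z/2Z × Z/4Z; (Z/199Z)^* ≅ Z/198Z. Hence Gal(Q(zeta_3184)/Q) ≅ Z/2Z × Z/4Z × Z/198Z.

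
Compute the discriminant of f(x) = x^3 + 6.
Δ = -972

For x^3 + a x^2 + b x + c the discriminant is Δ = 18 a b c - 4 a^3 c + a^2 b^2 - 4 b^3 - 27 c^2.
Plug a = 0, b = 0, c = 6:
  18*(0)*(0)*(6) - 4*(0)^3*(6) + (0)^2*(0)^2 - 4*(0)^3 - 27*(6)^2
  = 0 + (0) + 0 + (0) + (-972)
  = -972.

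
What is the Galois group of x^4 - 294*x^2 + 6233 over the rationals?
Gal(K/Q) = V_4 (Klein four-group, Z/2Z × Z/2Z)

f factors as (x^2 - 271)(x^2 - 23), so the splitting field is K = Q(sqrt(271), sqrt(23)). The elements 271, 23, 6233 are all non-squares in Q, so sqrt(271) and sqrt(23) generate independent quadratic extensions. Thus [K:Q] = 4 and Gal(K/Q) is generated by the two order-2 automorphisms sqrt(271) ↦ -sqrt(271) and sqrt(23) ↦ -sqrt(23), giving V_4.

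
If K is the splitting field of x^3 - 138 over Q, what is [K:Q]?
[K:Q] = 6

x^3 - 138 has one real root r = 138^(1/3) and two complex roots r*zeta_3, r*zeta_3^2 where zeta_3 = e^(2*pi*i/3). The splitting field is Q(r, zeta_3). [Q(r):Q] = 3 and [Q(zeta_3):Q] = 2 with gcd = 1, so [Q(r, zeta_3):Q] = 3 * 2 = 6.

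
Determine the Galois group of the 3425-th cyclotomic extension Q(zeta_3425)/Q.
|Gal(Q(zeta_3425)/Q)| = phi(3425) = 2720; group ≅ (Z/3425Z)^* ≅ Z/20Z × Z/136Z

The n-th cyclotomic polynomial Φ_3425(x) is the minimal polynomial of zeta_3425 over Q and has degree phi(3425) = 2720. So Q(zeta_3425) is a degree-2720 Galois extension with Galois group (Z/3425Z)^*. By CRT, (Z/3425Z)^* ≅ (Z/25Z)^* × (Z/137Z)^*. Each prime-power unit group is (Z/25Z)^* ≅ Z/20Z; (Z/137Z)^* ≅ Z/136Z. Hence Gal(Q(zeta_3425)/Q) ≅ Z/20Z × Z/136Z.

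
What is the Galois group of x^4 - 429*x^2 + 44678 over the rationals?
Gal(K/Q) = V_4 (Klein four-group, Z/2Z × Z/2Z)

f factors as (x^2 - 178)(x^2 - 251), so the splitting field is K = Q(sqrt(178), sqrt(251)). The elements 178, 251, 44678 are all non-squares in Q, so sqrt(178) and sqrt(251) generate independent quadratic extensions. Thus [K:Q] = 4 and Gal(K/Q) is generated by the two order-2 automorphisms sqrt(178) ↦ -sqrt(178) and sqrt(251) ↦ -sqrt(251), giving V_4.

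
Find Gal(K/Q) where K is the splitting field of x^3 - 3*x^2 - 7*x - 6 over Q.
Gal(K/Q) = S_3 (symmetric group of order 6)

Compute the discriminant of x^3 + (-3)*x^2 + (-7)*x + (-6): Δ = -2075. Since Δ is not a rational square, the Galois group is not contained in A_3; it must be the full S_3 (irreducibility of the cubic rules out anything smaller).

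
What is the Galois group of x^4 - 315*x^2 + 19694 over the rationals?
Gal(K/Q) = V_4 (Klein four-group, Z/2Z × Z/2Z)

f factors as (x^2 - 86)(x^2 - 229), so the splitting field is K = Q(sqrt(86), sqrt(229)). The elements 86, 229, 19694 are all non-squares in Q, so sqrt(86) and sqrt(229) generate independent quadratic extensions. Thus [K:Q] = 4 and Gal(K/Q) is generated by the two order-2 automorphisms sqrt(86) ↦ -sqrt(86) and sqrt(229) ↦ -sqrt(229), giving V_4.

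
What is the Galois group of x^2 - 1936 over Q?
Gal(K/Q) = trivial group (order 1)

x^2 - 1936 factors as (x - 44)(x + 44) over Q, so its splitting field is Q itself and the Galois group is trivial.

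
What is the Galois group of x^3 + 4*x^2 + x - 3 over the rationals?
Gal(K/Q) = S_3 (symmetric group of order 6)

Compute the discriminant of x^3 + (4)*x^2 + (1)*x + (-3): Δ = 321. Since Δ is not a rational square, the Galois group is not contained in A_3; it must be the full S_3 (irreducibility of the cubic rules out anything smaller).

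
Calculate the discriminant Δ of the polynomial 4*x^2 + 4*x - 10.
Δ = 176

For a quadratic a x^2 + b x + c the discriminant is Δ = b^2 - 4ac = (4)^2 - 4*(4)*(-10) = 16 - (-160) = 176.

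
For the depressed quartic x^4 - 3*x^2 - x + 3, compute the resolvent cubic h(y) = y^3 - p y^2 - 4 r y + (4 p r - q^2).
h(y) = y^3 + 3*y^2 - 12*y - 37

Identify coefficients: p = -3, q = -1, r = 3.
Plug into h(y) = y^3 - p y^2 - 4 r y + (4 p r - q^2):
  h(y) = y^3 - (-3) y^2 - 4*(3) y + (4*(-3)*(3) - (-1)^2)
       = y^3 + (3) y^2 + (-12) y + (-37).
Simplifying: h(y) = y^3 + 3*y^2 - 12*y - 37.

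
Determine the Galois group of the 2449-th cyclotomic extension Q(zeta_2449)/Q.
|Gal(Q(zeta_2449)/Q)| = phi(2449) = 2340; group ≅ (Z/2449Z)^* ≅ Z/30Z × Z/78Z

The n-th cyclotomic polynomial Φ_2449(x) is the minimal polynomial of zeta_2449 over Q and has degree phi(2449) = 2340. So Q(zeta_2449) is a degree-2340 Galois extension with Galois group (Z/2449Z)^*. By CRT, (Z/2449Z)^* ≅ (Z/31Z)^* × (Z/79Z)^*. Each prime-power unit group is (Z/31Z)^* ≅ Z/30Z; (Z/79Z)^* ≅ Z/78Z. Hence Gal(Q(zeta_2449)/Q) ≅ Z/30Z × Z/78Z.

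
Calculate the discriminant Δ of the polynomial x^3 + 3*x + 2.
Δ = -216

For x^3 + a x^2 + b x + c the discriminant is Δ = 18 a b c - 4 a^3 c + a^2 b^2 - 4 b^3 - 27 c^2.
Plug a = 0, b = 3, c = 2:
  18*(0)*(3)*(2) - 4*(0)^3*(2) + (0)^2*(3)^2 - 4*(3)^3 - 27*(2)^2
  = 0 + (0) + 0 + (-108) + (-108)
  = -216.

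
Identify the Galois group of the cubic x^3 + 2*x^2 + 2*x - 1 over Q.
Gal(K/Q) = S_3 (symmetric group of order 6)

Compute the discriminant of x^3 + (2)*x^2 + (2)*x + (-1): Δ = -83. Since Δ is not a rational square, the Galois group is not contained in A_3; it must be the full S_3 (irreducibility of the cubic rules out anything smaller).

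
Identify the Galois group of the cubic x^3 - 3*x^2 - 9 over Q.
Gal(K/Q) = S_3 (symmetric group of order 6)

Compute the discriminant of x^3 + (-3)*x^2 + (0)*x + (-9): Δ = -3159. Since Δ is not a rational square, the Galois group is not contained in A_3; it must be the full S_3 (irreducibility of the cubic rules out anything smaller).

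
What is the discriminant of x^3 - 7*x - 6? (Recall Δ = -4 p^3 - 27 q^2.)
Δ = 400

For a depressed cubic x^3 + p x + q the discriminant is Δ = -4 p^3 - 27 q^2 = -4*(-7)^3 - 27*(-6)^2 = 1372 - 972 = 400.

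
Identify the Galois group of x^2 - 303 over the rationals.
Gal(K/Q) = Z/2Z (cyclic of order 2)

x^2 - 303 is irreducible over Q since 303 is not a rational square. The splitting field Q(sqrt(303)) has degree 2 over Q, and its unique nontrivial automorphism is sqrt(303) ↦ -sqrt(303). Hence Gal(Q(sqrt(303))/Q) = Z/2Z.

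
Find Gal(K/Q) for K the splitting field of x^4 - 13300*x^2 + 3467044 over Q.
Gal(K/Q) = Z/2Z (cyclic of order 2)

f factors as (x^2 - 13034)(x^2 - 266), so the splitting field is K = Q(sqrt(13034), sqrt(266)). The squarefree part of 13034 is 266 and the squarefree part of 266 is also 266, so sqrt(13034) and sqrt(266) are both rational multiples of sqrt(266). Hence Q(sqrt(13034)) = Q(sqrt(266)) = Q(sqrt(266)), and the splitting field collapses to a single degree-2 extension with Galois group Z/2Z.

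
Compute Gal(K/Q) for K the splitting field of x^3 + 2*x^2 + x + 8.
Gal(K/Q) = S_3 (symmetric group of order 6)

Compute the discriminant of x^3 + (2)*x^2 + (1)*x + (8): Δ = -1696. Since Δ is not a rational square, the Galois group is not contained in A_3; it must be the full S_3 (irreducibility of the cubic rules out anything smaller).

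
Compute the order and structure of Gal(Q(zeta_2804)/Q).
|Gal(Q(zeta_2804)/Q)| = phi(2804) = 1400; group ≅ (Z/2804Z)^* ≅ Z/2Z × Z/700Z

The n-th cyclotomic polynomial Φ_2804(x) is the minimal polynomial of zeta_2804 over Q and has degree phi(2804) = 1400. So Q(zeta_2804) is a degree-1400 Galois extension with Galois group (Z/2804Z)^*. By CRT, (Z/2804Z)^* ≅ (Z/4Z)^* × (Z/701Z)^*. Each prime-power unit group is (Z/4Z)^* ≅ Z/2Z; (Z/701Z)^* ≅ Z/700Z. Hence Gal(Q(zeta_2804)/Q) ≅ Z/2Z × Z/700Z.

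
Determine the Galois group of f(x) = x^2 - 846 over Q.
Gal(K/Q) = Z/2Z (cyclic of order 2)

x^2 - 846 is irreducible over Q since 846 is not a rational square. The splitting field Q(sqrt(846)) has degree 2 over Q, and its unique nontrivial automorphism is sqrt(846) ↦ -sqrt(846). Hence Gal(Q(sqrt(846))/Q) = Z/2Z.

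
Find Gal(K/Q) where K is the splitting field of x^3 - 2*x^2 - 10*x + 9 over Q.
Gal(K/Q) = S_3 (symmetric group of order 6)

Compute the discriminant of x^3 + (-2)*x^2 + (-10)*x + (9): Δ = 5741. Since Δ is not a rational square, the Galois group is not contained in A_3; it must be the full S_3 (irreducibility of the cubic rules out anything smaller).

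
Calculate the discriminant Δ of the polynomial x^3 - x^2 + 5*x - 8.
Δ = -1515

For x^3 + a x^2 + b x + c the discriminant is Δ = 18 a b c - 4 a^3 c + a^2 b^2 - 4 b^3 - 27 c^2.
Plug a = -1, b = 5, c = -8:
  18*(-1)*(5)*(-8) - 4*(-1)^3*(-8) + (-1)^2*(5)^2 - 4*(5)^3 - 27*(-8)^2
  = 720 + (-32) + 25 + (-500) + (-1728)
  = -1515.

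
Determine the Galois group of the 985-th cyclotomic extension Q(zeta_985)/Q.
|Gal(Q(zeta_985)/Q)| = phi(985) = 784; group ≅ (Z/985Z)^* ≅ Z/4Z × Z/196Z

The n-th cyclotomic polynomial Φ_985(x) is the minimal polynomial of zeta_985 over Q and has degree phi(985) = 784. So Q(zeta_985) is a degree-784 Galois extension with Galois group (Z/985Z)^*. By CRT, (Z/985Z)^* ≅ (Z/5Z)^* × (Z/197Z)^*. Each prime-power unit group is (Z/5Z)^* ≅ Z/4Z; (Z/197Z)^* ≅ Z/196Z. Hence Gal(Q(zeta_985)/Q) ≅ Z/4Z × Z/196Z.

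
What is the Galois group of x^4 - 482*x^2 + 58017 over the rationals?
Gal(K/Q) = V_4 (Klein four-group, Z/2Z × Z/2Z)

f factors as (x^2 - 233)(x^2 - 249), so the splitting field is K = Q(sqrt(233), sqrt(249)). The elements 233, 249, 58017 are all non-squares in Q, so sqrt(233) and sqrt(249) generate independent quadratic extensions. Thus [K:Q] = 4 and Gal(K/Q) is generated by the two order-2 automorphisms sqrt(233) ↦ -sqrt(233) and sqrt(249) ↦ -sqrt(249), giving V_4.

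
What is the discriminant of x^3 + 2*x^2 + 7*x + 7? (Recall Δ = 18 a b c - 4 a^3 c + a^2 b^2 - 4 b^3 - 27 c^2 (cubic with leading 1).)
Δ = -959

For x^3 + a x^2 + b x + c the discriminant is Δ = 18 a b c - 4 a^3 c + a^2 b^2 - 4 b^3 - 27 c^2.
Plug a = 2, b = 7, c = 7:
  18*(2)*(7)*(7) - 4*(2)^3*(7) + (2)^2*(7)^2 - 4*(7)^3 - 27*(7)^2
  = 1764 + (-224) + 196 + (-1372) + (-1323)
  = -959.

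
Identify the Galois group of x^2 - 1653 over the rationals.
Gal(K/Q) = Z/2Z (cyclic of order 2)

x^2 - 1653 is irreducible over Q since 1653 is not a rational square. The splitting field Q(sqrt(1653)) has degree 2 over Q, and its unique nontrivial automorphism is sqrt(1653) ↦ -sqrt(1653). Hence Gal(Q(sqrt(1653))/Q) = Z/2Z.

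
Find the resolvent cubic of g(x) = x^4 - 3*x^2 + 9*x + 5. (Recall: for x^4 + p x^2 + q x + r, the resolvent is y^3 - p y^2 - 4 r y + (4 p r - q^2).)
h(y) = y^3 + 3*y^2 - 20*y - 141

Identify coefficients: p = -3, q = 9, r = 5.
Plug into h(y) = y^3 - p y^2 - 4 r y + (4 p r - q^2):
  h(y) = y^3 - (-3) y^2 - 4*(5) y + (4*(-3)*(5) - (9)^2)
       = y^3 + (3) y^2 + (-20) y + (-141).
Simplifying: h(y) = y^3 + 3*y^2 - 20*y - 141.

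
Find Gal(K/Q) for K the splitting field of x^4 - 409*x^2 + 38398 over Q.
Gal(K/Q) = V_4 (Klein four-group, Z/2Z × Z/2Z)

f factors as (x^2 - 263)(x^2 - 146), so the splitting field is K = Q(sqrt(263), sqrt(146)). The elements 263, 146, 38398 are all non-squares in Q, so sqrt(263) and sqrt(146) generate independent quadratic extensions. Thus [K:Q] = 4 and Gal(K/Q) is generated by the two order-2 automorphisms sqrt(263) ↦ -sqrt(263) and sqrt(146) ↦ -sqrt(146), giving V_4.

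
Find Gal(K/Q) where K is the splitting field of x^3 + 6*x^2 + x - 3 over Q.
Gal(K/Q) = S_3 (symmetric group of order 6)

Compute the discriminant of x^3 + (6)*x^2 + (1)*x + (-3): Δ = 2057. Since Δ is not a rational square, the Galois group is not contained in A_3; it must be the full S_3 (irreducibility of the cubic rules out anything smaller).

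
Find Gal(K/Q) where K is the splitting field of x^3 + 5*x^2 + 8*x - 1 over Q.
Gal(K/Q) = S_3 (symmetric group of order 6)

Compute the discriminant of x^3 + (5)*x^2 + (8)*x + (-1): Δ = -695. Since Δ is not a rational square, the Galois group is not contained in A_3; it must be the full S_3 (irreducibility of the cubic rules out anything smaller).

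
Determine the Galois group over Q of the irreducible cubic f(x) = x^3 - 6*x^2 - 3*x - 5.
Gal(K/Q) = S_3 (symmetric group of order 6)

Compute the discriminant of x^3 + (-6)*x^2 + (-3)*x + (-5): Δ = -6183. Since Δ is not a rational square, the Galois group is not contained in A_3; it must be the full S_3 (irreducibility of the cubic rules out anything smaller).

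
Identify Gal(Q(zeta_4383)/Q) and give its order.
|Gal(Q(zeta_4383)/Q)| = phi(4383) = 2916; group ≅ (Z/4383Z)^* ≅ Z/6Z × Z/486Z

The n-th cyclotomic polynomial Φ_4383(x) is the minimal polynomial of zeta_4383 over Q and has degree phi(4383) = 2916. So Q(zeta_4383) is a degree-2916 Galois extension with Galois group (Z/4383Z)^*. By CRT, (Z/4383Z)^* ≅ (Z/9Z)^* × (Z/487Z)^*. Each prime-power unit group is (Z/9Z)^* ≅ Z/6Z; (Z/487Z)^* ≅ Z/486Z. Hence Gal(Q(zeta_4383)/Q) ≅ Z/6Z × Z/486Z.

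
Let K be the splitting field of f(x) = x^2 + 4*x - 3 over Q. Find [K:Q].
[K:Q] = 2

The discriminant of x^2 + (4)*x + (-3) is b^2 - 4c = 16 - (-12) = 28. Since 28 is not a perfect square in Q, the polynomial is irreducible over Q. Its two roots generate a degree-2 extension, so [K:Q] = 2.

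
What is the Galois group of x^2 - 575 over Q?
Gal(K/Q) = Z/2Z (cyclic of order 2)

x^2 - 575 is irreducible over Q since 575 is not a rational square. The splitting field Q(sqrt(575)) has degree 2 over Q, and its unique nontrivial automorphism is sqrt(575) ↦ -sqrt(575). Hence Gal(Q(sqrt(575))/Q) = Z/2Z.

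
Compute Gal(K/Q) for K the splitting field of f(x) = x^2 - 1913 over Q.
Gal(K/Q) = Z/2Z (cyclic of order 2)

x^2 - 1913 is irreducible over Q since 1913 is not a rational square. The splitting field Q(sqrt(1913)) has degree 2 over Q, and its unique nontrivial automorphism is sqrt(1913) ↦ -sqrt(1913). Hence Gal(Q(sqrt(1913))/Q) = Z/2Z.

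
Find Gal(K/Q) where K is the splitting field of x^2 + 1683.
Gal(K/Q) = Z/2Z (cyclic of order 2)

x^2 + 1683 is irreducible over Q since -1683 is not a rational square. The splitting field Q(sqrt(-1683)) has degree 2 over Q, and its unique nontrivial automorphism is sqrt(-1683) ↦ -sqrt(-1683). Hence Gal(Q(sqrt(-1683))/Q) = Z/2Z.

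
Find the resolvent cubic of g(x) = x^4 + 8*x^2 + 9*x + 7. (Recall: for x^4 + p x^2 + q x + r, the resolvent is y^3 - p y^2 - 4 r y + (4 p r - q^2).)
h(y) = y^3 - 8*y^2 - 28*y + 143

Identify coefficients: p = 8, q = 9, r = 7.
Plug into h(y) = y^3 - p y^2 - 4 r y + (4 p r - q^2):
  h(y) = y^3 - (8) y^2 - 4*(7) y + (4*(8)*(7) - (9)^2)
       = y^3 + (-8) y^2 + (-28) y + (143).
Simplifying: h(y) = y^3 - 8*y^2 - 28*y + 143.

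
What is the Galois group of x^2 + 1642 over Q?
Gal(K/Q) = Z/2Z (cyclic of order 2)

x^2 + 1642 is irreducible over Q since -1642 is not a rational square. The splitting field Q(sqrt(-1642)) has degree 2 over Q, and its unique nontrivial automorphism is sqrt(-1642) ↦ -sqrt(-1642). Hence Gal(Q(sqrt(-1642))/Q) = Z/2Z.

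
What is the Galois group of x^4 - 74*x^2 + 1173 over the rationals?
Gal(K/Q) = V_4 (Klein four-group, Z/2Z × Z/2Z)

f factors as (x^2 - 51)(x^2 - 23), so the splitting field is K = Q(sqrt(51), sqrt(23)). The elements 51, 23, 1173 are all non-squares in Q, so sqrt(51) and sqrt(23) generate independent quadratic extensions. Thus [K:Q] = 4 and Gal(K/Q) is generated by the two order-2 automorphisms sqrt(51) ↦ -sqrt(51) and sqrt(23) ↦ -sqrt(23), giving V_4.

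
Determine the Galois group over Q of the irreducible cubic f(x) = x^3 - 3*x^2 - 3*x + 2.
Gal(K/Q) = S_3 (symmetric group of order 6)

Compute the discriminant of x^3 + (-3)*x^2 + (-3)*x + (2): Δ = 621. Since Δ is not a rational square, the Galois group is not contained in A_3; it must be the full S_3 (irreducibility of the cubic rules out anything smaller).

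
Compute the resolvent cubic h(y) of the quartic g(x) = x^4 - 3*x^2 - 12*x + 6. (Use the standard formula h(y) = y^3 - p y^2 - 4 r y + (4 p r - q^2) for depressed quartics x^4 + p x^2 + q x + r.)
h(y) = y^3 + 3*y^2 - 24*y - 216

Identify coefficients: p = -3, q = -12, r = 6.
Plug into h(y) = y^3 - p y^2 - 4 r y + (4 p r - q^2):
  h(y) = y^3 - (-3) y^2 - 4*(6) y + (4*(-3)*(6) - (-12)^2)
       = y^3 + (3) y^2 + (-24) y + (-216).
Simplifying: h(y) = y^3 + 3*y^2 - 24*y - 216.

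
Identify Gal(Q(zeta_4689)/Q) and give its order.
|Gal(Q(zeta_4689)/Q)| = phi(4689) = 3120; group ≅ (Z/4689Z)^* ≅ Z/6Z × Z/520Z

The n-th cyclotomic polynomial Φ_4689(x) is the minimal polynomial of zeta_4689 over Q and has degree phi(4689) = 3120. So Q(zeta_4689) is a degree-3120 Galois extension with Galois group (Z/4689Z)^*. By CRT, (Z/4689Z)^* ≅ (Z/9Z)^* × (Z/521Z)^*. Each prime-power unit group is (Z/9Z)^* ≅ Z/6Z; (Z/521Z)^* ≅ Z/520Z. Hence Gal(Q(zeta_4689)/Q) ≅ Z/6Z × Z/520Z.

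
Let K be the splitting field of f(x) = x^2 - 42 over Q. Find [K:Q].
[K:Q] = 2

The polynomial x^2 - 42 is irreducible over Q since 42 is not a perfect square. Its splitting field is Q(sqrt(42)), which has degree 2 over Q.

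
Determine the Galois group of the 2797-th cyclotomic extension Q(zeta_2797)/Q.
|Gal(Q(zeta_2797)/Q)| = phi(2797) = 2796; group ≅ (Z/2797Z)^* ≅ Z/2796Z

The n-th cyclotomic polynomial Φ_2797(x) is the minimal polynomial of zeta_2797 over Q and has degree phi(2797) = 2796. So Q(zeta_2797) is a degree-2796 Galois extension with Galois group (Z/2797Z)^*. (Z/2797Z)^* is cyclic since 2797 is an odd prime power (or 4). Hence Gal(Q(zeta_2797)/Q) ≅ Z/2796Z.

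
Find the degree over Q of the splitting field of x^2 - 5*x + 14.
[K:Q] = 2

The discriminant of x^2 + (-5)*x + (14) is b^2 - 4c = 25 - (56) = -31. Since -31 is not a perfect square in Q, the polynomial is irreducible over Q. Its two roots generate a degree-2 extension, so [K:Q] = 2.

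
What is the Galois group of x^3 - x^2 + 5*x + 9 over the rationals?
Gal(K/Q) = S_3 (symmetric group of order 6)

Compute the discriminant of x^3 + (-1)*x^2 + (5)*x + (9): Δ = -3436. Since Δ is not a rational square, the Galois group is not contained in A_3; it must be the full S_3 (irreducibility of the cubic rules out anything smaller).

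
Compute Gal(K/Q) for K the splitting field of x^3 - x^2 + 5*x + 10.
Gal(K/Q) = S_3 (symmetric group of order 6)

Compute the discriminant of x^3 + (-1)*x^2 + (5)*x + (10): Δ = -4035. Since Δ is not a rational square, the Galois group is not contained in A_3; it must be the full S_3 (irreducibility of the cubic rules out anything smaller).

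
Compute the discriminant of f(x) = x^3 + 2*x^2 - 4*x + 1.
Δ = 117

For x^3 + a x^2 + b x + c the discriminant is Δ = 18 a b c - 4 a^3 c + a^2 b^2 - 4 b^3 - 27 c^2.
Plug a = 2, b = -4, c = 1:
  18*(2)*(-4)*(1) - 4*(2)^3*(1) + (2)^2*(-4)^2 - 4*(-4)^3 - 27*(1)^2
  = -144 + (-32) + 64 + (256) + (-27)
  = 117.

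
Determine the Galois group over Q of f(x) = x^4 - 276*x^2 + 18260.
Gal(K/Q) = V_4 (Klein four-group, Z/2Z × Z/2Z)

f factors as (x^2 - 166)(x^2 - 110), so the splitting field is K = Q(sqrt(166), sqrt(110)). The elements 166, 110, 18260 are all non-squares in Q, so sqrt(166) and sqrt(110) generate independent quadratic extensions. Thus [K:Q] = 4 and Gal(K/Q) is generated by the two order-2 automorphisms sqrt(166) ↦ -sqrt(166) and sqrt(110) ↦ -sqrt(110), giving V_4.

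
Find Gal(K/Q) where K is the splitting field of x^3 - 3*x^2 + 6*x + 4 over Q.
Gal(K/Q) = S_3 (symmetric group of order 6)

Compute the discriminant of x^3 + (-3)*x^2 + (6)*x + (4): Δ = -1836. Since Δ is not a rational square, the Galois group is not contained in A_3; it must be the full S_3 (irreducibility of the cubic rules out anything smaller).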